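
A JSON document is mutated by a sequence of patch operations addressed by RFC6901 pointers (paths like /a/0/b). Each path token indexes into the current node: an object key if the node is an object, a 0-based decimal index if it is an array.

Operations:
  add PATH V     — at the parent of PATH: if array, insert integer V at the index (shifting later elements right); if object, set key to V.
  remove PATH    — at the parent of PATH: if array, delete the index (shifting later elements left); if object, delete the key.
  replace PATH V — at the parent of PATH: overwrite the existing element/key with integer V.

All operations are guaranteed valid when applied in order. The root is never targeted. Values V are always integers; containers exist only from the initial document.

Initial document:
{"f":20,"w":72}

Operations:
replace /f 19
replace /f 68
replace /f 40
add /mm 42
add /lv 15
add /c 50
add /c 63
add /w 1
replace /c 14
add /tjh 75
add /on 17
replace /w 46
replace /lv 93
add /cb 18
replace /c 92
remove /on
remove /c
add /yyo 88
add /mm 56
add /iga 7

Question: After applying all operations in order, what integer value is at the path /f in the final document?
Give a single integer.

After op 1 (replace /f 19): {"f":19,"w":72}
After op 2 (replace /f 68): {"f":68,"w":72}
After op 3 (replace /f 40): {"f":40,"w":72}
After op 4 (add /mm 42): {"f":40,"mm":42,"w":72}
After op 5 (add /lv 15): {"f":40,"lv":15,"mm":42,"w":72}
After op 6 (add /c 50): {"c":50,"f":40,"lv":15,"mm":42,"w":72}
After op 7 (add /c 63): {"c":63,"f":40,"lv":15,"mm":42,"w":72}
After op 8 (add /w 1): {"c":63,"f":40,"lv":15,"mm":42,"w":1}
After op 9 (replace /c 14): {"c":14,"f":40,"lv":15,"mm":42,"w":1}
After op 10 (add /tjh 75): {"c":14,"f":40,"lv":15,"mm":42,"tjh":75,"w":1}
After op 11 (add /on 17): {"c":14,"f":40,"lv":15,"mm":42,"on":17,"tjh":75,"w":1}
After op 12 (replace /w 46): {"c":14,"f":40,"lv":15,"mm":42,"on":17,"tjh":75,"w":46}
After op 13 (replace /lv 93): {"c":14,"f":40,"lv":93,"mm":42,"on":17,"tjh":75,"w":46}
After op 14 (add /cb 18): {"c":14,"cb":18,"f":40,"lv":93,"mm":42,"on":17,"tjh":75,"w":46}
After op 15 (replace /c 92): {"c":92,"cb":18,"f":40,"lv":93,"mm":42,"on":17,"tjh":75,"w":46}
After op 16 (remove /on): {"c":92,"cb":18,"f":40,"lv":93,"mm":42,"tjh":75,"w":46}
After op 17 (remove /c): {"cb":18,"f":40,"lv":93,"mm":42,"tjh":75,"w":46}
After op 18 (add /yyo 88): {"cb":18,"f":40,"lv":93,"mm":42,"tjh":75,"w":46,"yyo":88}
After op 19 (add /mm 56): {"cb":18,"f":40,"lv":93,"mm":56,"tjh":75,"w":46,"yyo":88}
After op 20 (add /iga 7): {"cb":18,"f":40,"iga":7,"lv":93,"mm":56,"tjh":75,"w":46,"yyo":88}
Value at /f: 40

Answer: 40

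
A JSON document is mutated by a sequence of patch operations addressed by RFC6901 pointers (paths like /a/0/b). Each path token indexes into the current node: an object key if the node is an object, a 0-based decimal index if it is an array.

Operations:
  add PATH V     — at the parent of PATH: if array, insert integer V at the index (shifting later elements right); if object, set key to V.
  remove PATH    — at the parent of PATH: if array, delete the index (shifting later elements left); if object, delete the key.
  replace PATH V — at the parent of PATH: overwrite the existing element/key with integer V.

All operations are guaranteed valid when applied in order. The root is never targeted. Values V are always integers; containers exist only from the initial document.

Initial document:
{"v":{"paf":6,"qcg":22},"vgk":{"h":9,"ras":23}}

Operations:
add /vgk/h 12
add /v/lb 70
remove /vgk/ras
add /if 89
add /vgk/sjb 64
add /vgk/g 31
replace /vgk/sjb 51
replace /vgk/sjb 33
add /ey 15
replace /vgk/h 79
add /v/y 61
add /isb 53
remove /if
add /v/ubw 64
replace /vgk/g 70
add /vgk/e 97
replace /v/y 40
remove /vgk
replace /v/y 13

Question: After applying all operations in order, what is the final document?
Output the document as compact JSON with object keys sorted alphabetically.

Answer: {"ey":15,"isb":53,"v":{"lb":70,"paf":6,"qcg":22,"ubw":64,"y":13}}

Derivation:
After op 1 (add /vgk/h 12): {"v":{"paf":6,"qcg":22},"vgk":{"h":12,"ras":23}}
After op 2 (add /v/lb 70): {"v":{"lb":70,"paf":6,"qcg":22},"vgk":{"h":12,"ras":23}}
After op 3 (remove /vgk/ras): {"v":{"lb":70,"paf":6,"qcg":22},"vgk":{"h":12}}
After op 4 (add /if 89): {"if":89,"v":{"lb":70,"paf":6,"qcg":22},"vgk":{"h":12}}
After op 5 (add /vgk/sjb 64): {"if":89,"v":{"lb":70,"paf":6,"qcg":22},"vgk":{"h":12,"sjb":64}}
After op 6 (add /vgk/g 31): {"if":89,"v":{"lb":70,"paf":6,"qcg":22},"vgk":{"g":31,"h":12,"sjb":64}}
After op 7 (replace /vgk/sjb 51): {"if":89,"v":{"lb":70,"paf":6,"qcg":22},"vgk":{"g":31,"h":12,"sjb":51}}
After op 8 (replace /vgk/sjb 33): {"if":89,"v":{"lb":70,"paf":6,"qcg":22},"vgk":{"g":31,"h":12,"sjb":33}}
After op 9 (add /ey 15): {"ey":15,"if":89,"v":{"lb":70,"paf":6,"qcg":22},"vgk":{"g":31,"h":12,"sjb":33}}
After op 10 (replace /vgk/h 79): {"ey":15,"if":89,"v":{"lb":70,"paf":6,"qcg":22},"vgk":{"g":31,"h":79,"sjb":33}}
After op 11 (add /v/y 61): {"ey":15,"if":89,"v":{"lb":70,"paf":6,"qcg":22,"y":61},"vgk":{"g":31,"h":79,"sjb":33}}
After op 12 (add /isb 53): {"ey":15,"if":89,"isb":53,"v":{"lb":70,"paf":6,"qcg":22,"y":61},"vgk":{"g":31,"h":79,"sjb":33}}
After op 13 (remove /if): {"ey":15,"isb":53,"v":{"lb":70,"paf":6,"qcg":22,"y":61},"vgk":{"g":31,"h":79,"sjb":33}}
After op 14 (add /v/ubw 64): {"ey":15,"isb":53,"v":{"lb":70,"paf":6,"qcg":22,"ubw":64,"y":61},"vgk":{"g":31,"h":79,"sjb":33}}
After op 15 (replace /vgk/g 70): {"ey":15,"isb":53,"v":{"lb":70,"paf":6,"qcg":22,"ubw":64,"y":61},"vgk":{"g":70,"h":79,"sjb":33}}
After op 16 (add /vgk/e 97): {"ey":15,"isb":53,"v":{"lb":70,"paf":6,"qcg":22,"ubw":64,"y":61},"vgk":{"e":97,"g":70,"h":79,"sjb":33}}
After op 17 (replace /v/y 40): {"ey":15,"isb":53,"v":{"lb":70,"paf":6,"qcg":22,"ubw":64,"y":40},"vgk":{"e":97,"g":70,"h":79,"sjb":33}}
After op 18 (remove /vgk): {"ey":15,"isb":53,"v":{"lb":70,"paf":6,"qcg":22,"ubw":64,"y":40}}
After op 19 (replace /v/y 13): {"ey":15,"isb":53,"v":{"lb":70,"paf":6,"qcg":22,"ubw":64,"y":13}}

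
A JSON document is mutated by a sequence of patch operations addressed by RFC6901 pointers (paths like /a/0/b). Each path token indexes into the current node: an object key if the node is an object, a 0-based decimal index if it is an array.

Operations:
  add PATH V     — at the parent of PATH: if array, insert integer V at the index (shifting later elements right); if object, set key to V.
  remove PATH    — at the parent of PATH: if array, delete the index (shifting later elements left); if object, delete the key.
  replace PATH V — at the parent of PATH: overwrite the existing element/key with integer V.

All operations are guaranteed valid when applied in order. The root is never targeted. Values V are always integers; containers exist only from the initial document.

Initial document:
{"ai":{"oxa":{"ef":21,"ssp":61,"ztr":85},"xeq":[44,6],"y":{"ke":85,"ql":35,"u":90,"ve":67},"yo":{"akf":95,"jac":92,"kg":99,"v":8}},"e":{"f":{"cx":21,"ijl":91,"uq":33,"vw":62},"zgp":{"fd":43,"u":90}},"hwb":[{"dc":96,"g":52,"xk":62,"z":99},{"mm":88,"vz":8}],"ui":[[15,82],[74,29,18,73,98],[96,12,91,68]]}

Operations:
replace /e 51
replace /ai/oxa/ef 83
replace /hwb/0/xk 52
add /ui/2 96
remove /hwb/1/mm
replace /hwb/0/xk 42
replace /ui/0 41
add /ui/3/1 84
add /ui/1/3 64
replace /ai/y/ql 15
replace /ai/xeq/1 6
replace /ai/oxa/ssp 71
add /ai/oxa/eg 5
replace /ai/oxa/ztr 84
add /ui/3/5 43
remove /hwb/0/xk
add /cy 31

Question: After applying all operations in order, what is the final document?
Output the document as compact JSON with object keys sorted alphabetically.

After op 1 (replace /e 51): {"ai":{"oxa":{"ef":21,"ssp":61,"ztr":85},"xeq":[44,6],"y":{"ke":85,"ql":35,"u":90,"ve":67},"yo":{"akf":95,"jac":92,"kg":99,"v":8}},"e":51,"hwb":[{"dc":96,"g":52,"xk":62,"z":99},{"mm":88,"vz":8}],"ui":[[15,82],[74,29,18,73,98],[96,12,91,68]]}
After op 2 (replace /ai/oxa/ef 83): {"ai":{"oxa":{"ef":83,"ssp":61,"ztr":85},"xeq":[44,6],"y":{"ke":85,"ql":35,"u":90,"ve":67},"yo":{"akf":95,"jac":92,"kg":99,"v":8}},"e":51,"hwb":[{"dc":96,"g":52,"xk":62,"z":99},{"mm":88,"vz":8}],"ui":[[15,82],[74,29,18,73,98],[96,12,91,68]]}
After op 3 (replace /hwb/0/xk 52): {"ai":{"oxa":{"ef":83,"ssp":61,"ztr":85},"xeq":[44,6],"y":{"ke":85,"ql":35,"u":90,"ve":67},"yo":{"akf":95,"jac":92,"kg":99,"v":8}},"e":51,"hwb":[{"dc":96,"g":52,"xk":52,"z":99},{"mm":88,"vz":8}],"ui":[[15,82],[74,29,18,73,98],[96,12,91,68]]}
After op 4 (add /ui/2 96): {"ai":{"oxa":{"ef":83,"ssp":61,"ztr":85},"xeq":[44,6],"y":{"ke":85,"ql":35,"u":90,"ve":67},"yo":{"akf":95,"jac":92,"kg":99,"v":8}},"e":51,"hwb":[{"dc":96,"g":52,"xk":52,"z":99},{"mm":88,"vz":8}],"ui":[[15,82],[74,29,18,73,98],96,[96,12,91,68]]}
After op 5 (remove /hwb/1/mm): {"ai":{"oxa":{"ef":83,"ssp":61,"ztr":85},"xeq":[44,6],"y":{"ke":85,"ql":35,"u":90,"ve":67},"yo":{"akf":95,"jac":92,"kg":99,"v":8}},"e":51,"hwb":[{"dc":96,"g":52,"xk":52,"z":99},{"vz":8}],"ui":[[15,82],[74,29,18,73,98],96,[96,12,91,68]]}
After op 6 (replace /hwb/0/xk 42): {"ai":{"oxa":{"ef":83,"ssp":61,"ztr":85},"xeq":[44,6],"y":{"ke":85,"ql":35,"u":90,"ve":67},"yo":{"akf":95,"jac":92,"kg":99,"v":8}},"e":51,"hwb":[{"dc":96,"g":52,"xk":42,"z":99},{"vz":8}],"ui":[[15,82],[74,29,18,73,98],96,[96,12,91,68]]}
After op 7 (replace /ui/0 41): {"ai":{"oxa":{"ef":83,"ssp":61,"ztr":85},"xeq":[44,6],"y":{"ke":85,"ql":35,"u":90,"ve":67},"yo":{"akf":95,"jac":92,"kg":99,"v":8}},"e":51,"hwb":[{"dc":96,"g":52,"xk":42,"z":99},{"vz":8}],"ui":[41,[74,29,18,73,98],96,[96,12,91,68]]}
After op 8 (add /ui/3/1 84): {"ai":{"oxa":{"ef":83,"ssp":61,"ztr":85},"xeq":[44,6],"y":{"ke":85,"ql":35,"u":90,"ve":67},"yo":{"akf":95,"jac":92,"kg":99,"v":8}},"e":51,"hwb":[{"dc":96,"g":52,"xk":42,"z":99},{"vz":8}],"ui":[41,[74,29,18,73,98],96,[96,84,12,91,68]]}
After op 9 (add /ui/1/3 64): {"ai":{"oxa":{"ef":83,"ssp":61,"ztr":85},"xeq":[44,6],"y":{"ke":85,"ql":35,"u":90,"ve":67},"yo":{"akf":95,"jac":92,"kg":99,"v":8}},"e":51,"hwb":[{"dc":96,"g":52,"xk":42,"z":99},{"vz":8}],"ui":[41,[74,29,18,64,73,98],96,[96,84,12,91,68]]}
After op 10 (replace /ai/y/ql 15): {"ai":{"oxa":{"ef":83,"ssp":61,"ztr":85},"xeq":[44,6],"y":{"ke":85,"ql":15,"u":90,"ve":67},"yo":{"akf":95,"jac":92,"kg":99,"v":8}},"e":51,"hwb":[{"dc":96,"g":52,"xk":42,"z":99},{"vz":8}],"ui":[41,[74,29,18,64,73,98],96,[96,84,12,91,68]]}
After op 11 (replace /ai/xeq/1 6): {"ai":{"oxa":{"ef":83,"ssp":61,"ztr":85},"xeq":[44,6],"y":{"ke":85,"ql":15,"u":90,"ve":67},"yo":{"akf":95,"jac":92,"kg":99,"v":8}},"e":51,"hwb":[{"dc":96,"g":52,"xk":42,"z":99},{"vz":8}],"ui":[41,[74,29,18,64,73,98],96,[96,84,12,91,68]]}
After op 12 (replace /ai/oxa/ssp 71): {"ai":{"oxa":{"ef":83,"ssp":71,"ztr":85},"xeq":[44,6],"y":{"ke":85,"ql":15,"u":90,"ve":67},"yo":{"akf":95,"jac":92,"kg":99,"v":8}},"e":51,"hwb":[{"dc":96,"g":52,"xk":42,"z":99},{"vz":8}],"ui":[41,[74,29,18,64,73,98],96,[96,84,12,91,68]]}
After op 13 (add /ai/oxa/eg 5): {"ai":{"oxa":{"ef":83,"eg":5,"ssp":71,"ztr":85},"xeq":[44,6],"y":{"ke":85,"ql":15,"u":90,"ve":67},"yo":{"akf":95,"jac":92,"kg":99,"v":8}},"e":51,"hwb":[{"dc":96,"g":52,"xk":42,"z":99},{"vz":8}],"ui":[41,[74,29,18,64,73,98],96,[96,84,12,91,68]]}
After op 14 (replace /ai/oxa/ztr 84): {"ai":{"oxa":{"ef":83,"eg":5,"ssp":71,"ztr":84},"xeq":[44,6],"y":{"ke":85,"ql":15,"u":90,"ve":67},"yo":{"akf":95,"jac":92,"kg":99,"v":8}},"e":51,"hwb":[{"dc":96,"g":52,"xk":42,"z":99},{"vz":8}],"ui":[41,[74,29,18,64,73,98],96,[96,84,12,91,68]]}
After op 15 (add /ui/3/5 43): {"ai":{"oxa":{"ef":83,"eg":5,"ssp":71,"ztr":84},"xeq":[44,6],"y":{"ke":85,"ql":15,"u":90,"ve":67},"yo":{"akf":95,"jac":92,"kg":99,"v":8}},"e":51,"hwb":[{"dc":96,"g":52,"xk":42,"z":99},{"vz":8}],"ui":[41,[74,29,18,64,73,98],96,[96,84,12,91,68,43]]}
After op 16 (remove /hwb/0/xk): {"ai":{"oxa":{"ef":83,"eg":5,"ssp":71,"ztr":84},"xeq":[44,6],"y":{"ke":85,"ql":15,"u":90,"ve":67},"yo":{"akf":95,"jac":92,"kg":99,"v":8}},"e":51,"hwb":[{"dc":96,"g":52,"z":99},{"vz":8}],"ui":[41,[74,29,18,64,73,98],96,[96,84,12,91,68,43]]}
After op 17 (add /cy 31): {"ai":{"oxa":{"ef":83,"eg":5,"ssp":71,"ztr":84},"xeq":[44,6],"y":{"ke":85,"ql":15,"u":90,"ve":67},"yo":{"akf":95,"jac":92,"kg":99,"v":8}},"cy":31,"e":51,"hwb":[{"dc":96,"g":52,"z":99},{"vz":8}],"ui":[41,[74,29,18,64,73,98],96,[96,84,12,91,68,43]]}

Answer: {"ai":{"oxa":{"ef":83,"eg":5,"ssp":71,"ztr":84},"xeq":[44,6],"y":{"ke":85,"ql":15,"u":90,"ve":67},"yo":{"akf":95,"jac":92,"kg":99,"v":8}},"cy":31,"e":51,"hwb":[{"dc":96,"g":52,"z":99},{"vz":8}],"ui":[41,[74,29,18,64,73,98],96,[96,84,12,91,68,43]]}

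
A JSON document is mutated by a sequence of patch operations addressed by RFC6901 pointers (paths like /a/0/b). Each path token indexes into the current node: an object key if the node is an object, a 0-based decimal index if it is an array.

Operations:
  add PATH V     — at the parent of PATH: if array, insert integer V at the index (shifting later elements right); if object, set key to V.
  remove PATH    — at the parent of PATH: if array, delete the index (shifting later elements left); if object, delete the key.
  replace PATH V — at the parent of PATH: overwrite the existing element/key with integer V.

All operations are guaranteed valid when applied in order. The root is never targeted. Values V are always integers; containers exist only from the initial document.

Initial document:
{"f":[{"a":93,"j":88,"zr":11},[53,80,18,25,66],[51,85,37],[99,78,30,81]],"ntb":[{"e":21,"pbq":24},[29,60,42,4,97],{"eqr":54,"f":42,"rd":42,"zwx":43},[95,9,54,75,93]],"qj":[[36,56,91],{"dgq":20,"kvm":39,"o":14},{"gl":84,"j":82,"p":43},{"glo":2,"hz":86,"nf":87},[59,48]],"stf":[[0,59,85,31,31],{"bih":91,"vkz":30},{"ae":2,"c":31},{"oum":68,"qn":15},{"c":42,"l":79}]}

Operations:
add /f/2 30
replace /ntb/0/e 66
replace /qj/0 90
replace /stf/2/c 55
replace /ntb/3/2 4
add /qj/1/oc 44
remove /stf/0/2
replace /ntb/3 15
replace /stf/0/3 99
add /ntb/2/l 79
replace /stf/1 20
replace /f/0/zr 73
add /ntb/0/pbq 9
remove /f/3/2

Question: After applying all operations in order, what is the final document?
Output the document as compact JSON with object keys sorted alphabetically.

After op 1 (add /f/2 30): {"f":[{"a":93,"j":88,"zr":11},[53,80,18,25,66],30,[51,85,37],[99,78,30,81]],"ntb":[{"e":21,"pbq":24},[29,60,42,4,97],{"eqr":54,"f":42,"rd":42,"zwx":43},[95,9,54,75,93]],"qj":[[36,56,91],{"dgq":20,"kvm":39,"o":14},{"gl":84,"j":82,"p":43},{"glo":2,"hz":86,"nf":87},[59,48]],"stf":[[0,59,85,31,31],{"bih":91,"vkz":30},{"ae":2,"c":31},{"oum":68,"qn":15},{"c":42,"l":79}]}
After op 2 (replace /ntb/0/e 66): {"f":[{"a":93,"j":88,"zr":11},[53,80,18,25,66],30,[51,85,37],[99,78,30,81]],"ntb":[{"e":66,"pbq":24},[29,60,42,4,97],{"eqr":54,"f":42,"rd":42,"zwx":43},[95,9,54,75,93]],"qj":[[36,56,91],{"dgq":20,"kvm":39,"o":14},{"gl":84,"j":82,"p":43},{"glo":2,"hz":86,"nf":87},[59,48]],"stf":[[0,59,85,31,31],{"bih":91,"vkz":30},{"ae":2,"c":31},{"oum":68,"qn":15},{"c":42,"l":79}]}
After op 3 (replace /qj/0 90): {"f":[{"a":93,"j":88,"zr":11},[53,80,18,25,66],30,[51,85,37],[99,78,30,81]],"ntb":[{"e":66,"pbq":24},[29,60,42,4,97],{"eqr":54,"f":42,"rd":42,"zwx":43},[95,9,54,75,93]],"qj":[90,{"dgq":20,"kvm":39,"o":14},{"gl":84,"j":82,"p":43},{"glo":2,"hz":86,"nf":87},[59,48]],"stf":[[0,59,85,31,31],{"bih":91,"vkz":30},{"ae":2,"c":31},{"oum":68,"qn":15},{"c":42,"l":79}]}
After op 4 (replace /stf/2/c 55): {"f":[{"a":93,"j":88,"zr":11},[53,80,18,25,66],30,[51,85,37],[99,78,30,81]],"ntb":[{"e":66,"pbq":24},[29,60,42,4,97],{"eqr":54,"f":42,"rd":42,"zwx":43},[95,9,54,75,93]],"qj":[90,{"dgq":20,"kvm":39,"o":14},{"gl":84,"j":82,"p":43},{"glo":2,"hz":86,"nf":87},[59,48]],"stf":[[0,59,85,31,31],{"bih":91,"vkz":30},{"ae":2,"c":55},{"oum":68,"qn":15},{"c":42,"l":79}]}
After op 5 (replace /ntb/3/2 4): {"f":[{"a":93,"j":88,"zr":11},[53,80,18,25,66],30,[51,85,37],[99,78,30,81]],"ntb":[{"e":66,"pbq":24},[29,60,42,4,97],{"eqr":54,"f":42,"rd":42,"zwx":43},[95,9,4,75,93]],"qj":[90,{"dgq":20,"kvm":39,"o":14},{"gl":84,"j":82,"p":43},{"glo":2,"hz":86,"nf":87},[59,48]],"stf":[[0,59,85,31,31],{"bih":91,"vkz":30},{"ae":2,"c":55},{"oum":68,"qn":15},{"c":42,"l":79}]}
After op 6 (add /qj/1/oc 44): {"f":[{"a":93,"j":88,"zr":11},[53,80,18,25,66],30,[51,85,37],[99,78,30,81]],"ntb":[{"e":66,"pbq":24},[29,60,42,4,97],{"eqr":54,"f":42,"rd":42,"zwx":43},[95,9,4,75,93]],"qj":[90,{"dgq":20,"kvm":39,"o":14,"oc":44},{"gl":84,"j":82,"p":43},{"glo":2,"hz":86,"nf":87},[59,48]],"stf":[[0,59,85,31,31],{"bih":91,"vkz":30},{"ae":2,"c":55},{"oum":68,"qn":15},{"c":42,"l":79}]}
After op 7 (remove /stf/0/2): {"f":[{"a":93,"j":88,"zr":11},[53,80,18,25,66],30,[51,85,37],[99,78,30,81]],"ntb":[{"e":66,"pbq":24},[29,60,42,4,97],{"eqr":54,"f":42,"rd":42,"zwx":43},[95,9,4,75,93]],"qj":[90,{"dgq":20,"kvm":39,"o":14,"oc":44},{"gl":84,"j":82,"p":43},{"glo":2,"hz":86,"nf":87},[59,48]],"stf":[[0,59,31,31],{"bih":91,"vkz":30},{"ae":2,"c":55},{"oum":68,"qn":15},{"c":42,"l":79}]}
After op 8 (replace /ntb/3 15): {"f":[{"a":93,"j":88,"zr":11},[53,80,18,25,66],30,[51,85,37],[99,78,30,81]],"ntb":[{"e":66,"pbq":24},[29,60,42,4,97],{"eqr":54,"f":42,"rd":42,"zwx":43},15],"qj":[90,{"dgq":20,"kvm":39,"o":14,"oc":44},{"gl":84,"j":82,"p":43},{"glo":2,"hz":86,"nf":87},[59,48]],"stf":[[0,59,31,31],{"bih":91,"vkz":30},{"ae":2,"c":55},{"oum":68,"qn":15},{"c":42,"l":79}]}
After op 9 (replace /stf/0/3 99): {"f":[{"a":93,"j":88,"zr":11},[53,80,18,25,66],30,[51,85,37],[99,78,30,81]],"ntb":[{"e":66,"pbq":24},[29,60,42,4,97],{"eqr":54,"f":42,"rd":42,"zwx":43},15],"qj":[90,{"dgq":20,"kvm":39,"o":14,"oc":44},{"gl":84,"j":82,"p":43},{"glo":2,"hz":86,"nf":87},[59,48]],"stf":[[0,59,31,99],{"bih":91,"vkz":30},{"ae":2,"c":55},{"oum":68,"qn":15},{"c":42,"l":79}]}
After op 10 (add /ntb/2/l 79): {"f":[{"a":93,"j":88,"zr":11},[53,80,18,25,66],30,[51,85,37],[99,78,30,81]],"ntb":[{"e":66,"pbq":24},[29,60,42,4,97],{"eqr":54,"f":42,"l":79,"rd":42,"zwx":43},15],"qj":[90,{"dgq":20,"kvm":39,"o":14,"oc":44},{"gl":84,"j":82,"p":43},{"glo":2,"hz":86,"nf":87},[59,48]],"stf":[[0,59,31,99],{"bih":91,"vkz":30},{"ae":2,"c":55},{"oum":68,"qn":15},{"c":42,"l":79}]}
After op 11 (replace /stf/1 20): {"f":[{"a":93,"j":88,"zr":11},[53,80,18,25,66],30,[51,85,37],[99,78,30,81]],"ntb":[{"e":66,"pbq":24},[29,60,42,4,97],{"eqr":54,"f":42,"l":79,"rd":42,"zwx":43},15],"qj":[90,{"dgq":20,"kvm":39,"o":14,"oc":44},{"gl":84,"j":82,"p":43},{"glo":2,"hz":86,"nf":87},[59,48]],"stf":[[0,59,31,99],20,{"ae":2,"c":55},{"oum":68,"qn":15},{"c":42,"l":79}]}
After op 12 (replace /f/0/zr 73): {"f":[{"a":93,"j":88,"zr":73},[53,80,18,25,66],30,[51,85,37],[99,78,30,81]],"ntb":[{"e":66,"pbq":24},[29,60,42,4,97],{"eqr":54,"f":42,"l":79,"rd":42,"zwx":43},15],"qj":[90,{"dgq":20,"kvm":39,"o":14,"oc":44},{"gl":84,"j":82,"p":43},{"glo":2,"hz":86,"nf":87},[59,48]],"stf":[[0,59,31,99],20,{"ae":2,"c":55},{"oum":68,"qn":15},{"c":42,"l":79}]}
After op 13 (add /ntb/0/pbq 9): {"f":[{"a":93,"j":88,"zr":73},[53,80,18,25,66],30,[51,85,37],[99,78,30,81]],"ntb":[{"e":66,"pbq":9},[29,60,42,4,97],{"eqr":54,"f":42,"l":79,"rd":42,"zwx":43},15],"qj":[90,{"dgq":20,"kvm":39,"o":14,"oc":44},{"gl":84,"j":82,"p":43},{"glo":2,"hz":86,"nf":87},[59,48]],"stf":[[0,59,31,99],20,{"ae":2,"c":55},{"oum":68,"qn":15},{"c":42,"l":79}]}
After op 14 (remove /f/3/2): {"f":[{"a":93,"j":88,"zr":73},[53,80,18,25,66],30,[51,85],[99,78,30,81]],"ntb":[{"e":66,"pbq":9},[29,60,42,4,97],{"eqr":54,"f":42,"l":79,"rd":42,"zwx":43},15],"qj":[90,{"dgq":20,"kvm":39,"o":14,"oc":44},{"gl":84,"j":82,"p":43},{"glo":2,"hz":86,"nf":87},[59,48]],"stf":[[0,59,31,99],20,{"ae":2,"c":55},{"oum":68,"qn":15},{"c":42,"l":79}]}

Answer: {"f":[{"a":93,"j":88,"zr":73},[53,80,18,25,66],30,[51,85],[99,78,30,81]],"ntb":[{"e":66,"pbq":9},[29,60,42,4,97],{"eqr":54,"f":42,"l":79,"rd":42,"zwx":43},15],"qj":[90,{"dgq":20,"kvm":39,"o":14,"oc":44},{"gl":84,"j":82,"p":43},{"glo":2,"hz":86,"nf":87},[59,48]],"stf":[[0,59,31,99],20,{"ae":2,"c":55},{"oum":68,"qn":15},{"c":42,"l":79}]}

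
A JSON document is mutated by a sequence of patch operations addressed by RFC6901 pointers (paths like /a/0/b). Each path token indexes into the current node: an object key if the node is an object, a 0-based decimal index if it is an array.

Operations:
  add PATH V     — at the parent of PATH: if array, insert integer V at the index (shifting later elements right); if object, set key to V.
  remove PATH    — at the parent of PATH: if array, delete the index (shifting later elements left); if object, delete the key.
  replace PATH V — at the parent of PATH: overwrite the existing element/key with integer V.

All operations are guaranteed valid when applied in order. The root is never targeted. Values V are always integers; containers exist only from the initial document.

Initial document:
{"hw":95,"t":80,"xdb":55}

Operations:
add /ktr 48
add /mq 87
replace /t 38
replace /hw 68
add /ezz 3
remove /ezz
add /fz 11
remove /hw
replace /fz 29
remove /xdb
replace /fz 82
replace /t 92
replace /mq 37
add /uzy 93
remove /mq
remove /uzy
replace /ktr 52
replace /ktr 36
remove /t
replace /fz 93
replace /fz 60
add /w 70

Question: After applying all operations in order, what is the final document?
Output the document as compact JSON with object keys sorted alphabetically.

Answer: {"fz":60,"ktr":36,"w":70}

Derivation:
After op 1 (add /ktr 48): {"hw":95,"ktr":48,"t":80,"xdb":55}
After op 2 (add /mq 87): {"hw":95,"ktr":48,"mq":87,"t":80,"xdb":55}
After op 3 (replace /t 38): {"hw":95,"ktr":48,"mq":87,"t":38,"xdb":55}
After op 4 (replace /hw 68): {"hw":68,"ktr":48,"mq":87,"t":38,"xdb":55}
After op 5 (add /ezz 3): {"ezz":3,"hw":68,"ktr":48,"mq":87,"t":38,"xdb":55}
After op 6 (remove /ezz): {"hw":68,"ktr":48,"mq":87,"t":38,"xdb":55}
After op 7 (add /fz 11): {"fz":11,"hw":68,"ktr":48,"mq":87,"t":38,"xdb":55}
After op 8 (remove /hw): {"fz":11,"ktr":48,"mq":87,"t":38,"xdb":55}
After op 9 (replace /fz 29): {"fz":29,"ktr":48,"mq":87,"t":38,"xdb":55}
After op 10 (remove /xdb): {"fz":29,"ktr":48,"mq":87,"t":38}
After op 11 (replace /fz 82): {"fz":82,"ktr":48,"mq":87,"t":38}
After op 12 (replace /t 92): {"fz":82,"ktr":48,"mq":87,"t":92}
After op 13 (replace /mq 37): {"fz":82,"ktr":48,"mq":37,"t":92}
After op 14 (add /uzy 93): {"fz":82,"ktr":48,"mq":37,"t":92,"uzy":93}
After op 15 (remove /mq): {"fz":82,"ktr":48,"t":92,"uzy":93}
After op 16 (remove /uzy): {"fz":82,"ktr":48,"t":92}
After op 17 (replace /ktr 52): {"fz":82,"ktr":52,"t":92}
After op 18 (replace /ktr 36): {"fz":82,"ktr":36,"t":92}
After op 19 (remove /t): {"fz":82,"ktr":36}
After op 20 (replace /fz 93): {"fz":93,"ktr":36}
After op 21 (replace /fz 60): {"fz":60,"ktr":36}
After op 22 (add /w 70): {"fz":60,"ktr":36,"w":70}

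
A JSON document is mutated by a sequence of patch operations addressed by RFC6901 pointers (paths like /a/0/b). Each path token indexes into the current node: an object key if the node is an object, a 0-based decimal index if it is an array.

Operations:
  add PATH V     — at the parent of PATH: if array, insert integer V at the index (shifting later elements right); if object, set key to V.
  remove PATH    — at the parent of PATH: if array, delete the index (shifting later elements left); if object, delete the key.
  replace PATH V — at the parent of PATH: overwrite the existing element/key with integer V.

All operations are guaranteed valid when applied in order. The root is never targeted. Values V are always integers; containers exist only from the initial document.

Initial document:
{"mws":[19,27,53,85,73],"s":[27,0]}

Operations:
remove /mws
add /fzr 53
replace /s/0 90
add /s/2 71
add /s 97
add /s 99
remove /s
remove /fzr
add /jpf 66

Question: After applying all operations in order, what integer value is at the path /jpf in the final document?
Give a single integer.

Answer: 66

Derivation:
After op 1 (remove /mws): {"s":[27,0]}
After op 2 (add /fzr 53): {"fzr":53,"s":[27,0]}
After op 3 (replace /s/0 90): {"fzr":53,"s":[90,0]}
After op 4 (add /s/2 71): {"fzr":53,"s":[90,0,71]}
After op 5 (add /s 97): {"fzr":53,"s":97}
After op 6 (add /s 99): {"fzr":53,"s":99}
After op 7 (remove /s): {"fzr":53}
After op 8 (remove /fzr): {}
After op 9 (add /jpf 66): {"jpf":66}
Value at /jpf: 66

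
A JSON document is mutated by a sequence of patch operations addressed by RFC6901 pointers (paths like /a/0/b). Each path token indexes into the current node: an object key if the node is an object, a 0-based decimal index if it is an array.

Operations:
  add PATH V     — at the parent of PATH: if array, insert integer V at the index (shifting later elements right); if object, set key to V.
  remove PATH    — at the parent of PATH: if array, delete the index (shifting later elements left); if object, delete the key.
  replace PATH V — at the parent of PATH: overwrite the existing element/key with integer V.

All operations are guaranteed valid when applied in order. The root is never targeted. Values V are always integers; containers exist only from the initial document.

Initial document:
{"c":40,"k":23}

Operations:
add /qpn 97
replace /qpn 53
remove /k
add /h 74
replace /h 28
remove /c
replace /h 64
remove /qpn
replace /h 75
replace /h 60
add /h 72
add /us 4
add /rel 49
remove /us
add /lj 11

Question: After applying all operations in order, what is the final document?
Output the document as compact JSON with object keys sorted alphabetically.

Answer: {"h":72,"lj":11,"rel":49}

Derivation:
After op 1 (add /qpn 97): {"c":40,"k":23,"qpn":97}
After op 2 (replace /qpn 53): {"c":40,"k":23,"qpn":53}
After op 3 (remove /k): {"c":40,"qpn":53}
After op 4 (add /h 74): {"c":40,"h":74,"qpn":53}
After op 5 (replace /h 28): {"c":40,"h":28,"qpn":53}
After op 6 (remove /c): {"h":28,"qpn":53}
After op 7 (replace /h 64): {"h":64,"qpn":53}
After op 8 (remove /qpn): {"h":64}
After op 9 (replace /h 75): {"h":75}
After op 10 (replace /h 60): {"h":60}
After op 11 (add /h 72): {"h":72}
After op 12 (add /us 4): {"h":72,"us":4}
After op 13 (add /rel 49): {"h":72,"rel":49,"us":4}
After op 14 (remove /us): {"h":72,"rel":49}
After op 15 (add /lj 11): {"h":72,"lj":11,"rel":49}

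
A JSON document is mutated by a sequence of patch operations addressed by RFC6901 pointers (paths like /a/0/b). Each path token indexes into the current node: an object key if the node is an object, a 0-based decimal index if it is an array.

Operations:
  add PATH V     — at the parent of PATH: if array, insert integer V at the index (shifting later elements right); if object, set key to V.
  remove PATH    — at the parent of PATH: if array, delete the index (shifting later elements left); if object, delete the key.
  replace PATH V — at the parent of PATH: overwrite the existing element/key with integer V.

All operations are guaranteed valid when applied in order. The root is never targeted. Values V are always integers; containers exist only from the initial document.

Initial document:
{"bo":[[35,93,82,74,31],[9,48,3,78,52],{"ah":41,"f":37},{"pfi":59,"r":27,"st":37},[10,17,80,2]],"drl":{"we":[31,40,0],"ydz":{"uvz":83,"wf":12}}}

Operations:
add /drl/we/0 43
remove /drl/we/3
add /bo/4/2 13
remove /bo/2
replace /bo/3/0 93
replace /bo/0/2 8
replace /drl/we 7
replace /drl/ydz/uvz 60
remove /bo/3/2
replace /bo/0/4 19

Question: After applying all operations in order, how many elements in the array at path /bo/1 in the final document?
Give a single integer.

After op 1 (add /drl/we/0 43): {"bo":[[35,93,82,74,31],[9,48,3,78,52],{"ah":41,"f":37},{"pfi":59,"r":27,"st":37},[10,17,80,2]],"drl":{"we":[43,31,40,0],"ydz":{"uvz":83,"wf":12}}}
After op 2 (remove /drl/we/3): {"bo":[[35,93,82,74,31],[9,48,3,78,52],{"ah":41,"f":37},{"pfi":59,"r":27,"st":37},[10,17,80,2]],"drl":{"we":[43,31,40],"ydz":{"uvz":83,"wf":12}}}
After op 3 (add /bo/4/2 13): {"bo":[[35,93,82,74,31],[9,48,3,78,52],{"ah":41,"f":37},{"pfi":59,"r":27,"st":37},[10,17,13,80,2]],"drl":{"we":[43,31,40],"ydz":{"uvz":83,"wf":12}}}
After op 4 (remove /bo/2): {"bo":[[35,93,82,74,31],[9,48,3,78,52],{"pfi":59,"r":27,"st":37},[10,17,13,80,2]],"drl":{"we":[43,31,40],"ydz":{"uvz":83,"wf":12}}}
After op 5 (replace /bo/3/0 93): {"bo":[[35,93,82,74,31],[9,48,3,78,52],{"pfi":59,"r":27,"st":37},[93,17,13,80,2]],"drl":{"we":[43,31,40],"ydz":{"uvz":83,"wf":12}}}
After op 6 (replace /bo/0/2 8): {"bo":[[35,93,8,74,31],[9,48,3,78,52],{"pfi":59,"r":27,"st":37},[93,17,13,80,2]],"drl":{"we":[43,31,40],"ydz":{"uvz":83,"wf":12}}}
After op 7 (replace /drl/we 7): {"bo":[[35,93,8,74,31],[9,48,3,78,52],{"pfi":59,"r":27,"st":37},[93,17,13,80,2]],"drl":{"we":7,"ydz":{"uvz":83,"wf":12}}}
After op 8 (replace /drl/ydz/uvz 60): {"bo":[[35,93,8,74,31],[9,48,3,78,52],{"pfi":59,"r":27,"st":37},[93,17,13,80,2]],"drl":{"we":7,"ydz":{"uvz":60,"wf":12}}}
After op 9 (remove /bo/3/2): {"bo":[[35,93,8,74,31],[9,48,3,78,52],{"pfi":59,"r":27,"st":37},[93,17,80,2]],"drl":{"we":7,"ydz":{"uvz":60,"wf":12}}}
After op 10 (replace /bo/0/4 19): {"bo":[[35,93,8,74,19],[9,48,3,78,52],{"pfi":59,"r":27,"st":37},[93,17,80,2]],"drl":{"we":7,"ydz":{"uvz":60,"wf":12}}}
Size at path /bo/1: 5

Answer: 5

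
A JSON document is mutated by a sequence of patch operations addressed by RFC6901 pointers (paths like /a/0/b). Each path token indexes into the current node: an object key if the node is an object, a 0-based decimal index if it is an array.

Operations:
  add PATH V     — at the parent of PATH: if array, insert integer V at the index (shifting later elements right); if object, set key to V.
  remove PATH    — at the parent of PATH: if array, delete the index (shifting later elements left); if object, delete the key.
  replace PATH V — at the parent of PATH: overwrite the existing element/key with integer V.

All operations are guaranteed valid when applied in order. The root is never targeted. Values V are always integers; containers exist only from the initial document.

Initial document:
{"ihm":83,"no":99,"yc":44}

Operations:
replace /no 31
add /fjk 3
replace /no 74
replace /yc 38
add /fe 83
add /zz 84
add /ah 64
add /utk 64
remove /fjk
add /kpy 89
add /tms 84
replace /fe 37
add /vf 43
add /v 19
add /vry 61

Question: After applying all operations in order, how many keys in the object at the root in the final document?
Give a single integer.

Answer: 12

Derivation:
After op 1 (replace /no 31): {"ihm":83,"no":31,"yc":44}
After op 2 (add /fjk 3): {"fjk":3,"ihm":83,"no":31,"yc":44}
After op 3 (replace /no 74): {"fjk":3,"ihm":83,"no":74,"yc":44}
After op 4 (replace /yc 38): {"fjk":3,"ihm":83,"no":74,"yc":38}
After op 5 (add /fe 83): {"fe":83,"fjk":3,"ihm":83,"no":74,"yc":38}
After op 6 (add /zz 84): {"fe":83,"fjk":3,"ihm":83,"no":74,"yc":38,"zz":84}
After op 7 (add /ah 64): {"ah":64,"fe":83,"fjk":3,"ihm":83,"no":74,"yc":38,"zz":84}
After op 8 (add /utk 64): {"ah":64,"fe":83,"fjk":3,"ihm":83,"no":74,"utk":64,"yc":38,"zz":84}
After op 9 (remove /fjk): {"ah":64,"fe":83,"ihm":83,"no":74,"utk":64,"yc":38,"zz":84}
After op 10 (add /kpy 89): {"ah":64,"fe":83,"ihm":83,"kpy":89,"no":74,"utk":64,"yc":38,"zz":84}
After op 11 (add /tms 84): {"ah":64,"fe":83,"ihm":83,"kpy":89,"no":74,"tms":84,"utk":64,"yc":38,"zz":84}
After op 12 (replace /fe 37): {"ah":64,"fe":37,"ihm":83,"kpy":89,"no":74,"tms":84,"utk":64,"yc":38,"zz":84}
After op 13 (add /vf 43): {"ah":64,"fe":37,"ihm":83,"kpy":89,"no":74,"tms":84,"utk":64,"vf":43,"yc":38,"zz":84}
After op 14 (add /v 19): {"ah":64,"fe":37,"ihm":83,"kpy":89,"no":74,"tms":84,"utk":64,"v":19,"vf":43,"yc":38,"zz":84}
After op 15 (add /vry 61): {"ah":64,"fe":37,"ihm":83,"kpy":89,"no":74,"tms":84,"utk":64,"v":19,"vf":43,"vry":61,"yc":38,"zz":84}
Size at the root: 12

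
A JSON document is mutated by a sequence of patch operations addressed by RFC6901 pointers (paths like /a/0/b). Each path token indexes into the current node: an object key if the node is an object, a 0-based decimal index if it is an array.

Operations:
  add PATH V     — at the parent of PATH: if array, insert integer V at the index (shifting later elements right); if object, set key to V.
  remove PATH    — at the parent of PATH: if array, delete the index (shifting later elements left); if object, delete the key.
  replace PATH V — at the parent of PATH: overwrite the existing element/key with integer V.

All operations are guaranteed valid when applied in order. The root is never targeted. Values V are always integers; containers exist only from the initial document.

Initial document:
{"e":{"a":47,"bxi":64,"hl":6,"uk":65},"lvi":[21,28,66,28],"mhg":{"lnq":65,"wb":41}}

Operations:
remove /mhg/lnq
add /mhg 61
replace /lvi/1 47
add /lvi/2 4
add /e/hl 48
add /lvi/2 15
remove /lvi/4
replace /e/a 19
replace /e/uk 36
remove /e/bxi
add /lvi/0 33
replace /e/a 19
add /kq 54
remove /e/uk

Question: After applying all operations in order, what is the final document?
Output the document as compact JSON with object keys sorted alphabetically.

Answer: {"e":{"a":19,"hl":48},"kq":54,"lvi":[33,21,47,15,4,28],"mhg":61}

Derivation:
After op 1 (remove /mhg/lnq): {"e":{"a":47,"bxi":64,"hl":6,"uk":65},"lvi":[21,28,66,28],"mhg":{"wb":41}}
After op 2 (add /mhg 61): {"e":{"a":47,"bxi":64,"hl":6,"uk":65},"lvi":[21,28,66,28],"mhg":61}
After op 3 (replace /lvi/1 47): {"e":{"a":47,"bxi":64,"hl":6,"uk":65},"lvi":[21,47,66,28],"mhg":61}
After op 4 (add /lvi/2 4): {"e":{"a":47,"bxi":64,"hl":6,"uk":65},"lvi":[21,47,4,66,28],"mhg":61}
After op 5 (add /e/hl 48): {"e":{"a":47,"bxi":64,"hl":48,"uk":65},"lvi":[21,47,4,66,28],"mhg":61}
After op 6 (add /lvi/2 15): {"e":{"a":47,"bxi":64,"hl":48,"uk":65},"lvi":[21,47,15,4,66,28],"mhg":61}
After op 7 (remove /lvi/4): {"e":{"a":47,"bxi":64,"hl":48,"uk":65},"lvi":[21,47,15,4,28],"mhg":61}
After op 8 (replace /e/a 19): {"e":{"a":19,"bxi":64,"hl":48,"uk":65},"lvi":[21,47,15,4,28],"mhg":61}
After op 9 (replace /e/uk 36): {"e":{"a":19,"bxi":64,"hl":48,"uk":36},"lvi":[21,47,15,4,28],"mhg":61}
After op 10 (remove /e/bxi): {"e":{"a":19,"hl":48,"uk":36},"lvi":[21,47,15,4,28],"mhg":61}
After op 11 (add /lvi/0 33): {"e":{"a":19,"hl":48,"uk":36},"lvi":[33,21,47,15,4,28],"mhg":61}
After op 12 (replace /e/a 19): {"e":{"a":19,"hl":48,"uk":36},"lvi":[33,21,47,15,4,28],"mhg":61}
After op 13 (add /kq 54): {"e":{"a":19,"hl":48,"uk":36},"kq":54,"lvi":[33,21,47,15,4,28],"mhg":61}
After op 14 (remove /e/uk): {"e":{"a":19,"hl":48},"kq":54,"lvi":[33,21,47,15,4,28],"mhg":61}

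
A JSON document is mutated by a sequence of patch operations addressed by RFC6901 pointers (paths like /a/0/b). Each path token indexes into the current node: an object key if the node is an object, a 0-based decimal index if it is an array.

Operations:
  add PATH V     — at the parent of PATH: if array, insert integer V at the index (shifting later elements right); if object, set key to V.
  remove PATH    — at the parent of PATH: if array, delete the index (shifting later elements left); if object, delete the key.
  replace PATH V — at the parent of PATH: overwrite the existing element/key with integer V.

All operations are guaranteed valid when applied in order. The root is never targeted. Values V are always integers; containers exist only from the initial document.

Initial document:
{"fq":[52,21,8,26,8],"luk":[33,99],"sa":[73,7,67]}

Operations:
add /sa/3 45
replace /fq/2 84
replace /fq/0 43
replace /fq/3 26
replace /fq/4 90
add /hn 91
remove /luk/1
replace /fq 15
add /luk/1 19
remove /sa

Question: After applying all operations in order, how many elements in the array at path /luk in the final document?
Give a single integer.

After op 1 (add /sa/3 45): {"fq":[52,21,8,26,8],"luk":[33,99],"sa":[73,7,67,45]}
After op 2 (replace /fq/2 84): {"fq":[52,21,84,26,8],"luk":[33,99],"sa":[73,7,67,45]}
After op 3 (replace /fq/0 43): {"fq":[43,21,84,26,8],"luk":[33,99],"sa":[73,7,67,45]}
After op 4 (replace /fq/3 26): {"fq":[43,21,84,26,8],"luk":[33,99],"sa":[73,7,67,45]}
After op 5 (replace /fq/4 90): {"fq":[43,21,84,26,90],"luk":[33,99],"sa":[73,7,67,45]}
After op 6 (add /hn 91): {"fq":[43,21,84,26,90],"hn":91,"luk":[33,99],"sa":[73,7,67,45]}
After op 7 (remove /luk/1): {"fq":[43,21,84,26,90],"hn":91,"luk":[33],"sa":[73,7,67,45]}
After op 8 (replace /fq 15): {"fq":15,"hn":91,"luk":[33],"sa":[73,7,67,45]}
After op 9 (add /luk/1 19): {"fq":15,"hn":91,"luk":[33,19],"sa":[73,7,67,45]}
After op 10 (remove /sa): {"fq":15,"hn":91,"luk":[33,19]}
Size at path /luk: 2

Answer: 2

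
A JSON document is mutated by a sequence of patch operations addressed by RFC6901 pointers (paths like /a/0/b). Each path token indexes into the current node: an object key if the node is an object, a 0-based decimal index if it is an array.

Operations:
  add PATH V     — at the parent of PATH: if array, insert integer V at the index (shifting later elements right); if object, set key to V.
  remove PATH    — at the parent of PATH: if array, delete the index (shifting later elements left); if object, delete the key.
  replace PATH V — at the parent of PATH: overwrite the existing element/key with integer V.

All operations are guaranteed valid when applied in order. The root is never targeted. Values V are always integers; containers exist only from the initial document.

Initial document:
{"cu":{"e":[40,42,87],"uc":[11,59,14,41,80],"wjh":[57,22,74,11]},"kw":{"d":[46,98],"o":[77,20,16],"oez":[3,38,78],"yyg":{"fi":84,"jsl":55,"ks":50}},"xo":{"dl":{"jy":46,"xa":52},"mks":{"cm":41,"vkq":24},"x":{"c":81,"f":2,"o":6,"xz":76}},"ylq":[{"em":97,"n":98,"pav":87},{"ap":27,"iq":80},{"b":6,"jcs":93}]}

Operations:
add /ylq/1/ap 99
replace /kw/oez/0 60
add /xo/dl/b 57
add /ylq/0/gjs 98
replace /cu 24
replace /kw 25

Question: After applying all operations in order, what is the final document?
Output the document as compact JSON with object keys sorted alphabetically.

Answer: {"cu":24,"kw":25,"xo":{"dl":{"b":57,"jy":46,"xa":52},"mks":{"cm":41,"vkq":24},"x":{"c":81,"f":2,"o":6,"xz":76}},"ylq":[{"em":97,"gjs":98,"n":98,"pav":87},{"ap":99,"iq":80},{"b":6,"jcs":93}]}

Derivation:
After op 1 (add /ylq/1/ap 99): {"cu":{"e":[40,42,87],"uc":[11,59,14,41,80],"wjh":[57,22,74,11]},"kw":{"d":[46,98],"o":[77,20,16],"oez":[3,38,78],"yyg":{"fi":84,"jsl":55,"ks":50}},"xo":{"dl":{"jy":46,"xa":52},"mks":{"cm":41,"vkq":24},"x":{"c":81,"f":2,"o":6,"xz":76}},"ylq":[{"em":97,"n":98,"pav":87},{"ap":99,"iq":80},{"b":6,"jcs":93}]}
After op 2 (replace /kw/oez/0 60): {"cu":{"e":[40,42,87],"uc":[11,59,14,41,80],"wjh":[57,22,74,11]},"kw":{"d":[46,98],"o":[77,20,16],"oez":[60,38,78],"yyg":{"fi":84,"jsl":55,"ks":50}},"xo":{"dl":{"jy":46,"xa":52},"mks":{"cm":41,"vkq":24},"x":{"c":81,"f":2,"o":6,"xz":76}},"ylq":[{"em":97,"n":98,"pav":87},{"ap":99,"iq":80},{"b":6,"jcs":93}]}
After op 3 (add /xo/dl/b 57): {"cu":{"e":[40,42,87],"uc":[11,59,14,41,80],"wjh":[57,22,74,11]},"kw":{"d":[46,98],"o":[77,20,16],"oez":[60,38,78],"yyg":{"fi":84,"jsl":55,"ks":50}},"xo":{"dl":{"b":57,"jy":46,"xa":52},"mks":{"cm":41,"vkq":24},"x":{"c":81,"f":2,"o":6,"xz":76}},"ylq":[{"em":97,"n":98,"pav":87},{"ap":99,"iq":80},{"b":6,"jcs":93}]}
After op 4 (add /ylq/0/gjs 98): {"cu":{"e":[40,42,87],"uc":[11,59,14,41,80],"wjh":[57,22,74,11]},"kw":{"d":[46,98],"o":[77,20,16],"oez":[60,38,78],"yyg":{"fi":84,"jsl":55,"ks":50}},"xo":{"dl":{"b":57,"jy":46,"xa":52},"mks":{"cm":41,"vkq":24},"x":{"c":81,"f":2,"o":6,"xz":76}},"ylq":[{"em":97,"gjs":98,"n":98,"pav":87},{"ap":99,"iq":80},{"b":6,"jcs":93}]}
After op 5 (replace /cu 24): {"cu":24,"kw":{"d":[46,98],"o":[77,20,16],"oez":[60,38,78],"yyg":{"fi":84,"jsl":55,"ks":50}},"xo":{"dl":{"b":57,"jy":46,"xa":52},"mks":{"cm":41,"vkq":24},"x":{"c":81,"f":2,"o":6,"xz":76}},"ylq":[{"em":97,"gjs":98,"n":98,"pav":87},{"ap":99,"iq":80},{"b":6,"jcs":93}]}
After op 6 (replace /kw 25): {"cu":24,"kw":25,"xo":{"dl":{"b":57,"jy":46,"xa":52},"mks":{"cm":41,"vkq":24},"x":{"c":81,"f":2,"o":6,"xz":76}},"ylq":[{"em":97,"gjs":98,"n":98,"pav":87},{"ap":99,"iq":80},{"b":6,"jcs":93}]}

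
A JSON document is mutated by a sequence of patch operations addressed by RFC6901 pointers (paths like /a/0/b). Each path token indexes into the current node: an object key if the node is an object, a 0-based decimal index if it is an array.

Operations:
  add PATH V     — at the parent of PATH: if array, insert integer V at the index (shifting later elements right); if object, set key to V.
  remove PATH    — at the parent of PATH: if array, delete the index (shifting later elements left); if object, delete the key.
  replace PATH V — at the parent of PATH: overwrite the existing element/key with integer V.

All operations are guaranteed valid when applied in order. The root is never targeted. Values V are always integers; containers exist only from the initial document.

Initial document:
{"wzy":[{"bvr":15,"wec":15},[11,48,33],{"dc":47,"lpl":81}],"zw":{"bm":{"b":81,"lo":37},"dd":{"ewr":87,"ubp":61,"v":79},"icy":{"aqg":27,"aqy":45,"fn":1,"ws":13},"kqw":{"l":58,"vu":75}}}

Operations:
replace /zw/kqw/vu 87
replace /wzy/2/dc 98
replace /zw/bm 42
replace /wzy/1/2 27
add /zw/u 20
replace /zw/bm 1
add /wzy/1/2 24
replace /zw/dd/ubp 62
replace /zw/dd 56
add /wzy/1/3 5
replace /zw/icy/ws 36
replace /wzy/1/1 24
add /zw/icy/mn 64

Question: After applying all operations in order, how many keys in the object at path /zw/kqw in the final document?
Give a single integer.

After op 1 (replace /zw/kqw/vu 87): {"wzy":[{"bvr":15,"wec":15},[11,48,33],{"dc":47,"lpl":81}],"zw":{"bm":{"b":81,"lo":37},"dd":{"ewr":87,"ubp":61,"v":79},"icy":{"aqg":27,"aqy":45,"fn":1,"ws":13},"kqw":{"l":58,"vu":87}}}
After op 2 (replace /wzy/2/dc 98): {"wzy":[{"bvr":15,"wec":15},[11,48,33],{"dc":98,"lpl":81}],"zw":{"bm":{"b":81,"lo":37},"dd":{"ewr":87,"ubp":61,"v":79},"icy":{"aqg":27,"aqy":45,"fn":1,"ws":13},"kqw":{"l":58,"vu":87}}}
After op 3 (replace /zw/bm 42): {"wzy":[{"bvr":15,"wec":15},[11,48,33],{"dc":98,"lpl":81}],"zw":{"bm":42,"dd":{"ewr":87,"ubp":61,"v":79},"icy":{"aqg":27,"aqy":45,"fn":1,"ws":13},"kqw":{"l":58,"vu":87}}}
After op 4 (replace /wzy/1/2 27): {"wzy":[{"bvr":15,"wec":15},[11,48,27],{"dc":98,"lpl":81}],"zw":{"bm":42,"dd":{"ewr":87,"ubp":61,"v":79},"icy":{"aqg":27,"aqy":45,"fn":1,"ws":13},"kqw":{"l":58,"vu":87}}}
After op 5 (add /zw/u 20): {"wzy":[{"bvr":15,"wec":15},[11,48,27],{"dc":98,"lpl":81}],"zw":{"bm":42,"dd":{"ewr":87,"ubp":61,"v":79},"icy":{"aqg":27,"aqy":45,"fn":1,"ws":13},"kqw":{"l":58,"vu":87},"u":20}}
After op 6 (replace /zw/bm 1): {"wzy":[{"bvr":15,"wec":15},[11,48,27],{"dc":98,"lpl":81}],"zw":{"bm":1,"dd":{"ewr":87,"ubp":61,"v":79},"icy":{"aqg":27,"aqy":45,"fn":1,"ws":13},"kqw":{"l":58,"vu":87},"u":20}}
After op 7 (add /wzy/1/2 24): {"wzy":[{"bvr":15,"wec":15},[11,48,24,27],{"dc":98,"lpl":81}],"zw":{"bm":1,"dd":{"ewr":87,"ubp":61,"v":79},"icy":{"aqg":27,"aqy":45,"fn":1,"ws":13},"kqw":{"l":58,"vu":87},"u":20}}
After op 8 (replace /zw/dd/ubp 62): {"wzy":[{"bvr":15,"wec":15},[11,48,24,27],{"dc":98,"lpl":81}],"zw":{"bm":1,"dd":{"ewr":87,"ubp":62,"v":79},"icy":{"aqg":27,"aqy":45,"fn":1,"ws":13},"kqw":{"l":58,"vu":87},"u":20}}
After op 9 (replace /zw/dd 56): {"wzy":[{"bvr":15,"wec":15},[11,48,24,27],{"dc":98,"lpl":81}],"zw":{"bm":1,"dd":56,"icy":{"aqg":27,"aqy":45,"fn":1,"ws":13},"kqw":{"l":58,"vu":87},"u":20}}
After op 10 (add /wzy/1/3 5): {"wzy":[{"bvr":15,"wec":15},[11,48,24,5,27],{"dc":98,"lpl":81}],"zw":{"bm":1,"dd":56,"icy":{"aqg":27,"aqy":45,"fn":1,"ws":13},"kqw":{"l":58,"vu":87},"u":20}}
After op 11 (replace /zw/icy/ws 36): {"wzy":[{"bvr":15,"wec":15},[11,48,24,5,27],{"dc":98,"lpl":81}],"zw":{"bm":1,"dd":56,"icy":{"aqg":27,"aqy":45,"fn":1,"ws":36},"kqw":{"l":58,"vu":87},"u":20}}
After op 12 (replace /wzy/1/1 24): {"wzy":[{"bvr":15,"wec":15},[11,24,24,5,27],{"dc":98,"lpl":81}],"zw":{"bm":1,"dd":56,"icy":{"aqg":27,"aqy":45,"fn":1,"ws":36},"kqw":{"l":58,"vu":87},"u":20}}
After op 13 (add /zw/icy/mn 64): {"wzy":[{"bvr":15,"wec":15},[11,24,24,5,27],{"dc":98,"lpl":81}],"zw":{"bm":1,"dd":56,"icy":{"aqg":27,"aqy":45,"fn":1,"mn":64,"ws":36},"kqw":{"l":58,"vu":87},"u":20}}
Size at path /zw/kqw: 2

Answer: 2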